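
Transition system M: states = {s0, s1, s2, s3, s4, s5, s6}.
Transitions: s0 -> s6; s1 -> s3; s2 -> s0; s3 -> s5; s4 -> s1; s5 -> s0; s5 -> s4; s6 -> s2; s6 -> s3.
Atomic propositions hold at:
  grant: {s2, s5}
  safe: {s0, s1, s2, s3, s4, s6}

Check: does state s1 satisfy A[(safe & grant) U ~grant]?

Yes

Sat(safe & grant) = {s2}
Sat(~grant) = {s0, s1, s3, s4, s6}
A[(safe & grant) U ~grant]: least fixpoint, start Z0 = Sat(~grant) = {s0, s1, s3, s4, s6}, add states in Sat(safe & grant) with every successor in Z. Z1 = {s0, s1, s2, s3, s4, s6}; fixed.
Sat(A[(safe & grant) U ~grant]) = {s0, s1, s2, s3, s4, s6}
s1 ∈ Sat(A[(safe & grant) U ~grant]) = {s0, s1, s2, s3, s4, s6}, so the formula holds at s1.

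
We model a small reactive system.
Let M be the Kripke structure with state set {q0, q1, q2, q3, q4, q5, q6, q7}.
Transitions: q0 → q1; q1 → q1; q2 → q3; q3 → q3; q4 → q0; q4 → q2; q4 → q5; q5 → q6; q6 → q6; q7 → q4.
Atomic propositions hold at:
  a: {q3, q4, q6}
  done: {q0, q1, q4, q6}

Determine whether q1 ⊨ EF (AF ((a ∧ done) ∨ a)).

No

Sat(a ∧ done) = {q4, q6}
Sat((a ∧ done) ∨ a) = {q3, q4, q6}
AF ((a ∧ done) ∨ a): least fixpoint, start Z0 = {q3, q4, q6}, add states with every successor in Z. Z1 = {q2, q3, q4, q5, q6, q7}; fixed.
Sat(AF ((a ∧ done) ∨ a)) = {q2, q3, q4, q5, q6, q7}
EF (AF ((a ∧ done) ∨ a)): least fixpoint, start Z0 = {q2, q3, q4, q5, q6, q7}, add states with some successor in Z. Already a fixed point.
Sat(EF (AF ((a ∧ done) ∨ a))) = {q2, q3, q4, q5, q6, q7}
q1 ∉ Sat(EF (AF ((a ∧ done) ∨ a))) = {q2, q3, q4, q5, q6, q7}, so the formula does not hold at q1.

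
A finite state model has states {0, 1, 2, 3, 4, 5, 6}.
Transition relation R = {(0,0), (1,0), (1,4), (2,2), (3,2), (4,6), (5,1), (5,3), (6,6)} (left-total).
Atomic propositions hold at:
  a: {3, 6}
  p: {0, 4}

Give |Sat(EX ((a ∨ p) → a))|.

5

Sat(a ∨ p) = {0, 3, 4, 6}
Sat((a ∨ p) → a) = {1, 2, 3, 5, 6}
Sat(EX ((a ∨ p) → a)) = {s : some successor in {1, 2, 3, 5, 6}} = {2, 3, 4, 5, 6}
|Sat(EX ((a ∨ p) → a))| = |{2, 3, 4, 5, 6}| = 5.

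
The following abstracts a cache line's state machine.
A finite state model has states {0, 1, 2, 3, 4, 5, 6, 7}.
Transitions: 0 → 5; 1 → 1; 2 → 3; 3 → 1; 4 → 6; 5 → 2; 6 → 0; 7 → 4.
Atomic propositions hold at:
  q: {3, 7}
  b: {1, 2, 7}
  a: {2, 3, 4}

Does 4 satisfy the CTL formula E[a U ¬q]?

Sat(¬q) = {0, 1, 2, 4, 5, 6}
E[a U ¬q]: least fixpoint, start Z0 = Sat(¬q) = {0, 1, 2, 4, 5, 6}, add states in Sat(a) with some successor in Z. Z1 = {0, 1, 2, 3, 4, 5, 6}; fixed.
Sat(E[a U ¬q]) = {0, 1, 2, 3, 4, 5, 6}
4 ∈ Sat(E[a U ¬q]) = {0, 1, 2, 3, 4, 5, 6}, so the formula holds at 4.

Yes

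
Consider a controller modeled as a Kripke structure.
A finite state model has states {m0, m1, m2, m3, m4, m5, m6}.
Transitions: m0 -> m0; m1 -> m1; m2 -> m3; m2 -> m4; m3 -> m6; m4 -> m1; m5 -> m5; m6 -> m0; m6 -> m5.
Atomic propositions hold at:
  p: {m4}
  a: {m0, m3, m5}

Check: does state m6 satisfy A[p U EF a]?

Yes

EF a: least fixpoint, start Z0 = {m0, m3, m5}, add states with some successor in Z. Z1 = {m0, m2, m3, m5, m6}; fixed.
Sat(EF a) = {m0, m2, m3, m5, m6}
A[p U EF a]: least fixpoint, start Z0 = Sat(EF a) = {m0, m2, m3, m5, m6}, add states in Sat(p) with every successor in Z. Already a fixed point.
Sat(A[p U EF a]) = {m0, m2, m3, m5, m6}
m6 ∈ Sat(A[p U EF a]) = {m0, m2, m3, m5, m6}, so the formula holds at m6.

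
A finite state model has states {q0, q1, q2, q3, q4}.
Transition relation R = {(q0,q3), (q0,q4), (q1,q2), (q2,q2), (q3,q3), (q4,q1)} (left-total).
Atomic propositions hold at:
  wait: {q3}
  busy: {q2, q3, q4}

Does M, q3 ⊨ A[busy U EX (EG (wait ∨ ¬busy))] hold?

Yes

Sat(¬busy) = {q0, q1}
Sat(wait ∨ ¬busy) = {q0, q1, q3}
EG (wait ∨ ¬busy): greatest fixpoint, start Z0 = {q0, q1, q3}, keep only states in Sat with some successor in Z. Z1 = {q0, q3}; fixed.
Sat(EG (wait ∨ ¬busy)) = {q0, q3}
Sat(EX (EG (wait ∨ ¬busy))) = {s : some successor in {q0, q3}} = {q0, q3}
A[busy U EX (EG (wait ∨ ¬busy))]: least fixpoint, start Z0 = Sat(EX (EG (wait ∨ ¬busy))) = {q0, q3}, add states in Sat(busy) with every successor in Z. Already a fixed point.
Sat(A[busy U EX (EG (wait ∨ ¬busy))]) = {q0, q3}
q3 ∈ Sat(A[busy U EX (EG (wait ∨ ¬busy))]) = {q0, q3}, so the formula holds at q3.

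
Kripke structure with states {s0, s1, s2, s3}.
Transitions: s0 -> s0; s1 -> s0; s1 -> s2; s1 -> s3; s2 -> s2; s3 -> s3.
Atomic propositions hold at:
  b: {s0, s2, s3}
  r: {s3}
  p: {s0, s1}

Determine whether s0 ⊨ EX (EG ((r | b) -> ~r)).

Yes

Sat(r | b) = {s0, s2, s3}
Sat(~r) = {s0, s1, s2}
Sat((r | b) -> ~r) = {s0, s1, s2}
EG ((r | b) -> ~r): greatest fixpoint, start Z0 = {s0, s1, s2}, keep only states in Sat with some successor in Z. Already a fixed point.
Sat(EG ((r | b) -> ~r)) = {s0, s1, s2}
Sat(EX (EG ((r | b) -> ~r))) = {s : some successor in {s0, s1, s2}} = {s0, s1, s2}
s0 ∈ Sat(EX (EG ((r | b) -> ~r))) = {s0, s1, s2}, so the formula holds at s0.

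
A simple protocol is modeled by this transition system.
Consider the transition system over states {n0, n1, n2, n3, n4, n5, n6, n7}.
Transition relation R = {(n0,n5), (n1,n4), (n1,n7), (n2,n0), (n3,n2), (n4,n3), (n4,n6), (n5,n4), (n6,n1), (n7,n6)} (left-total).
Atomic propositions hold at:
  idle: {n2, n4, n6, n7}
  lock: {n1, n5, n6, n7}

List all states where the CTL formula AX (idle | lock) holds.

{n0, n1, n3, n5, n6, n7}

Sat(idle | lock) = {n1, n2, n4, n5, n6, n7}
Sat(AX (idle | lock)) = {s : every successor in {n1, n2, n4, n5, n6, n7}} = {n0, n1, n3, n5, n6, n7}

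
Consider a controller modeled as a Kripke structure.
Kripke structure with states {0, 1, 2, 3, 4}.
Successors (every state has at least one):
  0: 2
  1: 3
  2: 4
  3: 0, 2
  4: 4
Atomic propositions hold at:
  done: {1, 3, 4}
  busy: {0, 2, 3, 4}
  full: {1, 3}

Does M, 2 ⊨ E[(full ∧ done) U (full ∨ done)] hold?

Sat(full ∧ done) = {1, 3}
Sat(full ∨ done) = {1, 3, 4}
E[(full ∧ done) U (full ∨ done)]: least fixpoint, start Z0 = Sat((full ∨ done)) = {1, 3, 4}, add states in Sat(full ∧ done) with some successor in Z. Already a fixed point.
Sat(E[(full ∧ done) U (full ∨ done)]) = {1, 3, 4}
2 ∉ Sat(E[(full ∧ done) U (full ∨ done)]) = {1, 3, 4}, so the formula does not hold at 2.

No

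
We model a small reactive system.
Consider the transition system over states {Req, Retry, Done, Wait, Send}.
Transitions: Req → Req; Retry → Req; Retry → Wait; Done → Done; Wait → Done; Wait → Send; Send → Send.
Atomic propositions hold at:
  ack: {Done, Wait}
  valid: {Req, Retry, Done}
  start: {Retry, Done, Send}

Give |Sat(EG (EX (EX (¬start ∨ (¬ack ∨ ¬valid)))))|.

4

Sat(¬start) = {Req, Wait}
Sat(¬ack) = {Req, Retry, Send}
Sat(¬valid) = {Wait, Send}
Sat(¬ack ∨ ¬valid) = {Req, Retry, Wait, Send}
Sat(¬start ∨ (¬ack ∨ ¬valid)) = {Req, Retry, Wait, Send}
Sat(EX (¬start ∨ (¬ack ∨ ¬valid))) = {s : some successor in {Req, Retry, Wait, Send}} = {Req, Retry, Wait, Send}
Sat(EX (EX (¬start ∨ (¬ack ∨ ¬valid)))) = {s : some successor in {Req, Retry, Wait, Send}} = {Req, Retry, Wait, Send}
EG (EX (EX (¬start ∨ (¬ack ∨ ¬valid)))): greatest fixpoint, start Z0 = {Req, Retry, Wait, Send}, keep only states in Sat with some successor in Z. Already a fixed point.
Sat(EG (EX (EX (¬start ∨ (¬ack ∨ ¬valid))))) = {Req, Retry, Wait, Send}
|Sat(EG (EX (EX (¬start ∨ (¬ack ∨ ¬valid)))))| = |{Req, Retry, Wait, Send}| = 4.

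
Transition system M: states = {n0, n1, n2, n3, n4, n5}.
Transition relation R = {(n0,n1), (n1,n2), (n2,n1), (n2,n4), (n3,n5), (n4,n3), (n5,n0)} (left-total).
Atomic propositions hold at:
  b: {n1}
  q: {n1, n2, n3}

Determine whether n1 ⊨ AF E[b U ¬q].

No

Sat(¬q) = {n0, n4, n5}
E[b U ¬q]: least fixpoint, start Z0 = Sat(¬q) = {n0, n4, n5}, add states in Sat(b) with some successor in Z. Already a fixed point.
Sat(E[b U ¬q]) = {n0, n4, n5}
AF E[b U ¬q]: least fixpoint, start Z0 = {n0, n4, n5}, add states with every successor in Z. Z1 = {n0, n3, n4, n5}; fixed.
Sat(AF E[b U ¬q]) = {n0, n3, n4, n5}
n1 ∉ Sat(AF E[b U ¬q]) = {n0, n3, n4, n5}, so the formula does not hold at n1.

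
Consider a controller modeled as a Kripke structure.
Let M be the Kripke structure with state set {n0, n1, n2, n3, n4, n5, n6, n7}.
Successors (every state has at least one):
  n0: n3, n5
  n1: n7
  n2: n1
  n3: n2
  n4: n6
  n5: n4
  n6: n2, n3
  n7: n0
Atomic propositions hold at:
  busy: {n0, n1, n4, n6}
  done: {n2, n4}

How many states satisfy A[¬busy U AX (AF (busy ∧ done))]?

1

Sat(¬busy) = {n2, n3, n5, n7}
Sat(busy ∧ done) = {n4}
AF (busy ∧ done): least fixpoint, start Z0 = {n4}, add states with every successor in Z. Z1 = {n4, n5}; fixed.
Sat(AF (busy ∧ done)) = {n4, n5}
Sat(AX (AF (busy ∧ done))) = {s : every successor in {n4, n5}} = {n5}
A[¬busy U AX (AF (busy ∧ done))]: least fixpoint, start Z0 = Sat(AX (AF (busy ∧ done))) = {n5}, add states in Sat(¬busy) with every successor in Z. Already a fixed point.
Sat(A[¬busy U AX (AF (busy ∧ done))]) = {n5}
|Sat(A[¬busy U AX (AF (busy ∧ done))])| = |{n5}| = 1.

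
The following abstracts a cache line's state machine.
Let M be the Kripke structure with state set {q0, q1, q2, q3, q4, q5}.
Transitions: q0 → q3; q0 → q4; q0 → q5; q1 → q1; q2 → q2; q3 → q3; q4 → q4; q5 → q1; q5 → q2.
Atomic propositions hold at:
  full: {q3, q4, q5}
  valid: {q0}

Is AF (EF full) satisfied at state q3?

EF full: least fixpoint, start Z0 = {q3, q4, q5}, add states with some successor in Z. Z1 = {q0, q3, q4, q5}; fixed.
Sat(EF full) = {q0, q3, q4, q5}
AF (EF full): least fixpoint, start Z0 = {q0, q3, q4, q5}, add states with every successor in Z. Already a fixed point.
Sat(AF (EF full)) = {q0, q3, q4, q5}
q3 ∈ Sat(AF (EF full)) = {q0, q3, q4, q5}, so the formula holds at q3.

Yes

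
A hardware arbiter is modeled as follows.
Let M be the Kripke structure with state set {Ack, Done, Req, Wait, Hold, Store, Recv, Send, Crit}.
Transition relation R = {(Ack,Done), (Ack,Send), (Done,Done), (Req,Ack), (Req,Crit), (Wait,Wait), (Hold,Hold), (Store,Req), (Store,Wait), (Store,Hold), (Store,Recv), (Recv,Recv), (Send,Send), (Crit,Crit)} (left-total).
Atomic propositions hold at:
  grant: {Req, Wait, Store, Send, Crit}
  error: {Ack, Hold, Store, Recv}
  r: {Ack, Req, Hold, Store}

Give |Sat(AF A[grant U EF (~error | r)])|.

Sat(~error) = {Done, Req, Wait, Send, Crit}
Sat(~error | r) = {Ack, Done, Req, Wait, Hold, Store, Send, Crit}
EF (~error | r): least fixpoint, start Z0 = {Ack, Done, Req, Wait, Hold, Store, Send, Crit}, add states with some successor in Z. Already a fixed point.
Sat(EF (~error | r)) = {Ack, Done, Req, Wait, Hold, Store, Send, Crit}
A[grant U EF (~error | r)]: least fixpoint, start Z0 = Sat(EF (~error | r)) = {Ack, Done, Req, Wait, Hold, Store, Send, Crit}, add states in Sat(grant) with every successor in Z. Already a fixed point.
Sat(A[grant U EF (~error | r)]) = {Ack, Done, Req, Wait, Hold, Store, Send, Crit}
AF A[grant U EF (~error | r)]: least fixpoint, start Z0 = {Ack, Done, Req, Wait, Hold, Store, Send, Crit}, add states with every successor in Z. Already a fixed point.
Sat(AF A[grant U EF (~error | r)]) = {Ack, Done, Req, Wait, Hold, Store, Send, Crit}
|Sat(AF A[grant U EF (~error | r)])| = |{Ack, Done, Req, Wait, Hold, Store, Send, Crit}| = 8.

8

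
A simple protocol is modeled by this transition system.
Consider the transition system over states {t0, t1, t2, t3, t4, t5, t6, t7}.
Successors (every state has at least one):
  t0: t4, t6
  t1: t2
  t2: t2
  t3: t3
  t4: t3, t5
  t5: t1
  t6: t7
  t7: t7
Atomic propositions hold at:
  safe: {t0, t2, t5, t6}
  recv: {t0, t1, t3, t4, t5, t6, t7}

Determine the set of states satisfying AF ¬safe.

{t0, t1, t3, t4, t5, t6, t7}

Sat(¬safe) = {t1, t3, t4, t7}
AF ¬safe: least fixpoint, start Z0 = {t1, t3, t4, t7}, add states with every successor in Z. Z1 = {t1, t3, t4, t5, t6, t7}; Z2 = {t0, t1, t3, t4, t5, t6, t7}; fixed.
Sat(AF ¬safe) = {t0, t1, t3, t4, t5, t6, t7}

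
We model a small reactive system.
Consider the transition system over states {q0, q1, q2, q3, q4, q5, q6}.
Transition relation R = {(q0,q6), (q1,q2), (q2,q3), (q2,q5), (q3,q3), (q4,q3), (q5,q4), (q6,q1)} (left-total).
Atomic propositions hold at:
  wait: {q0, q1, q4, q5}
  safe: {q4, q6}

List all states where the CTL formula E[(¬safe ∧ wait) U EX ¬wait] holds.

Sat(¬safe) = {q0, q1, q2, q3, q5}
Sat(¬safe ∧ wait) = {q0, q1, q5}
Sat(¬wait) = {q2, q3, q6}
Sat(EX ¬wait) = {s : some successor in {q2, q3, q6}} = {q0, q1, q2, q3, q4}
E[(¬safe ∧ wait) U EX ¬wait]: least fixpoint, start Z0 = Sat(EX ¬wait) = {q0, q1, q2, q3, q4}, add states in Sat(¬safe ∧ wait) with some successor in Z. Z1 = {q0, q1, q2, q3, q4, q5}; fixed.
Sat(E[(¬safe ∧ wait) U EX ¬wait]) = {q0, q1, q2, q3, q4, q5}

{q0, q1, q2, q3, q4, q5}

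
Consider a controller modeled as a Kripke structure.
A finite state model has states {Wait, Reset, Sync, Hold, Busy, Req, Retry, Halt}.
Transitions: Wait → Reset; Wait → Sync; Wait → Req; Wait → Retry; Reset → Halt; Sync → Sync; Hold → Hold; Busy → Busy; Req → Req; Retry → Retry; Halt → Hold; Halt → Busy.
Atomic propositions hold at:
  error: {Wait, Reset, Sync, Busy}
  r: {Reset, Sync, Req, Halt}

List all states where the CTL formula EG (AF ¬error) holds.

Sat(¬error) = {Hold, Req, Retry, Halt}
AF ¬error: least fixpoint, start Z0 = {Hold, Req, Retry, Halt}, add states with every successor in Z. Z1 = {Reset, Hold, Req, Retry, Halt}; fixed.
Sat(AF ¬error) = {Reset, Hold, Req, Retry, Halt}
EG (AF ¬error): greatest fixpoint, start Z0 = {Reset, Hold, Req, Retry, Halt}, keep only states in Sat with some successor in Z. Already a fixed point.
Sat(EG (AF ¬error)) = {Reset, Hold, Req, Retry, Halt}

{Reset, Hold, Req, Retry, Halt}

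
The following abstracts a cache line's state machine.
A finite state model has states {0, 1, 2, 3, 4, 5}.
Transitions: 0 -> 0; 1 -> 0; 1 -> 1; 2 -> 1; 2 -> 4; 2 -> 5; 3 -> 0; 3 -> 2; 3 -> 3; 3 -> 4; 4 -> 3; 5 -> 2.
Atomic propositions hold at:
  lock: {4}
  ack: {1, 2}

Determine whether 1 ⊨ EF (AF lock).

AF lock: least fixpoint, start Z0 = {4}, add states with every successor in Z. Already a fixed point.
Sat(AF lock) = {4}
EF (AF lock): least fixpoint, start Z0 = {4}, add states with some successor in Z. Z1 = {2, 3, 4}; Z2 = {2, 3, 4, 5}; fixed.
Sat(EF (AF lock)) = {2, 3, 4, 5}
1 ∉ Sat(EF (AF lock)) = {2, 3, 4, 5}, so the formula does not hold at 1.

No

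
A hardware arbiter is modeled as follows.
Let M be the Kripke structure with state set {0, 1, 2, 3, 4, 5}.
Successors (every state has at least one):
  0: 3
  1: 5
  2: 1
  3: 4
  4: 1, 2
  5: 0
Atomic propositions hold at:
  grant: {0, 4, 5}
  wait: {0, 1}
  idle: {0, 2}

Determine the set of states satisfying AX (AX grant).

Sat(AX grant) = {s : every successor in {0, 4, 5}} = {1, 3, 5}
Sat(AX (AX grant)) = {s : every successor in {1, 3, 5}} = {0, 1, 2}

{0, 1, 2}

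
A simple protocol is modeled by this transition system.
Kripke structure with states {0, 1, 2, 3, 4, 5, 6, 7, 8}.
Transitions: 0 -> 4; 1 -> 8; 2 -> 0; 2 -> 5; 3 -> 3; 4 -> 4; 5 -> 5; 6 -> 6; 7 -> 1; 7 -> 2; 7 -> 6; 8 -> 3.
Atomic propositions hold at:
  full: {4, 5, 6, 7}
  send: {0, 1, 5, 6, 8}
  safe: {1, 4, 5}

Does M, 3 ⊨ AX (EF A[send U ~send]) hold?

Yes

Sat(~send) = {2, 3, 4, 7}
A[send U ~send]: least fixpoint, start Z0 = Sat(~send) = {2, 3, 4, 7}, add states in Sat(send) with every successor in Z. Z1 = {0, 2, 3, 4, 7, 8}; Z2 = {0, 1, 2, 3, 4, 7, 8}; fixed.
Sat(A[send U ~send]) = {0, 1, 2, 3, 4, 7, 8}
EF A[send U ~send]: least fixpoint, start Z0 = {0, 1, 2, 3, 4, 7, 8}, add states with some successor in Z. Already a fixed point.
Sat(EF A[send U ~send]) = {0, 1, 2, 3, 4, 7, 8}
Sat(AX (EF A[send U ~send])) = {s : every successor in {0, 1, 2, 3, 4, 7, 8}} = {0, 1, 3, 4, 8}
3 ∈ Sat(AX (EF A[send U ~send])) = {0, 1, 3, 4, 8}, so the formula holds at 3.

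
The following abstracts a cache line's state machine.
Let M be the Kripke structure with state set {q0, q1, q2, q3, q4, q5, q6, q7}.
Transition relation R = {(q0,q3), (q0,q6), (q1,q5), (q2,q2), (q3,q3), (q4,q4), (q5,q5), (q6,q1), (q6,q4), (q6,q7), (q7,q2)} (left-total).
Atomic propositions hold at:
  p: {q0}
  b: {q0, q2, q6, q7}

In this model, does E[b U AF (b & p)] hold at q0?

Yes

Sat(b & p) = {q0}
AF (b & p): least fixpoint, start Z0 = {q0}, add states with every successor in Z. Already a fixed point.
Sat(AF (b & p)) = {q0}
E[b U AF (b & p)]: least fixpoint, start Z0 = Sat(AF (b & p)) = {q0}, add states in Sat(b) with some successor in Z. Already a fixed point.
Sat(E[b U AF (b & p)]) = {q0}
q0 ∈ Sat(E[b U AF (b & p)]) = {q0}, so the formula holds at q0.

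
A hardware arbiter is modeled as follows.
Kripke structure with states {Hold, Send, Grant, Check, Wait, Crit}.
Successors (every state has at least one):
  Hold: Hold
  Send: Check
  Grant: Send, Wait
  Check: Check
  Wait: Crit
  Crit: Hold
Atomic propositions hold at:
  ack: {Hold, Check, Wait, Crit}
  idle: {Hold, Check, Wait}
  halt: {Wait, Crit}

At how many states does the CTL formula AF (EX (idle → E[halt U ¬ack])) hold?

Sat(¬ack) = {Send, Grant}
E[halt U ¬ack]: least fixpoint, start Z0 = Sat(¬ack) = {Send, Grant}, add states in Sat(halt) with some successor in Z. Already a fixed point.
Sat(E[halt U ¬ack]) = {Send, Grant}
Sat(idle → E[halt U ¬ack]) = {Send, Grant, Crit}
Sat(EX (idle → E[halt U ¬ack])) = {s : some successor in {Send, Grant, Crit}} = {Grant, Wait}
AF (EX (idle → E[halt U ¬ack])): least fixpoint, start Z0 = {Grant, Wait}, add states with every successor in Z. Already a fixed point.
Sat(AF (EX (idle → E[halt U ¬ack]))) = {Grant, Wait}
|Sat(AF (EX (idle → E[halt U ¬ack])))| = |{Grant, Wait}| = 2.

2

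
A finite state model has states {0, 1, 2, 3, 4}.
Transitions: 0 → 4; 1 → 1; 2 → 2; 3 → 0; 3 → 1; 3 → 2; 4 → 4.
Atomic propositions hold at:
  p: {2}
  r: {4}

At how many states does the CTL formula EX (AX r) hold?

3

Sat(AX r) = {s : every successor in {4}} = {0, 4}
Sat(EX (AX r)) = {s : some successor in {0, 4}} = {0, 3, 4}
|Sat(EX (AX r))| = |{0, 3, 4}| = 3.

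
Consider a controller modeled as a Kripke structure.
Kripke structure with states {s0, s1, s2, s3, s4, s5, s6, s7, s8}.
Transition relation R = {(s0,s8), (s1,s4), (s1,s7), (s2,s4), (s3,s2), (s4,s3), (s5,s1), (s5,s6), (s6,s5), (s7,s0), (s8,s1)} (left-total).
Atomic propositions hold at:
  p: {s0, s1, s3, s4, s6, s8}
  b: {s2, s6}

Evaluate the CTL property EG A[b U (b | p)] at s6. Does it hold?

No

Sat(b | p) = {s0, s1, s2, s3, s4, s6, s8}
A[b U (b | p)]: least fixpoint, start Z0 = Sat((b | p)) = {s0, s1, s2, s3, s4, s6, s8}, add states in Sat(b) with every successor in Z. Already a fixed point.
Sat(A[b U (b | p)]) = {s0, s1, s2, s3, s4, s6, s8}
EG A[b U (b | p)]: greatest fixpoint, start Z0 = {s0, s1, s2, s3, s4, s6, s8}, keep only states in Sat with some successor in Z. Z1 = {s0, s1, s2, s3, s4, s8}; fixed.
Sat(EG A[b U (b | p)]) = {s0, s1, s2, s3, s4, s8}
s6 ∉ Sat(EG A[b U (b | p)]) = {s0, s1, s2, s3, s4, s8}, so the formula does not hold at s6.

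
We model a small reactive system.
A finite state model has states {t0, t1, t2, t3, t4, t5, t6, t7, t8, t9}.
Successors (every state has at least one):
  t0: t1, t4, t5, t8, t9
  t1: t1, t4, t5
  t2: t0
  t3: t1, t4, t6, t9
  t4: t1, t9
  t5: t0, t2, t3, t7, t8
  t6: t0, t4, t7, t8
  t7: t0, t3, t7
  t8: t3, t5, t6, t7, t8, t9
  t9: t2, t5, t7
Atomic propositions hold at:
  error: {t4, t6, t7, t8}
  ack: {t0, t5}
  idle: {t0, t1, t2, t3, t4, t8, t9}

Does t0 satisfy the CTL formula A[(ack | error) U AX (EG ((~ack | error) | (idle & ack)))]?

Sat(ack | error) = {t0, t4, t5, t6, t7, t8}
Sat(~ack) = {t1, t2, t3, t4, t6, t7, t8, t9}
Sat(~ack | error) = {t1, t2, t3, t4, t6, t7, t8, t9}
Sat(idle & ack) = {t0}
Sat((~ack | error) | (idle & ack)) = {t0, t1, t2, t3, t4, t6, t7, t8, t9}
EG ((~ack | error) | (idle & ack)): greatest fixpoint, start Z0 = {t0, t1, t2, t3, t4, t6, t7, t8, t9}, keep only states in Sat with some successor in Z. Already a fixed point.
Sat(EG ((~ack | error) | (idle & ack))) = {t0, t1, t2, t3, t4, t6, t7, t8, t9}
Sat(AX (EG ((~ack | error) | (idle & ack)))) = {s : every successor in {t0, t1, t2, t3, t4, t6, t7, t8, t9}} = {t2, t3, t4, t5, t6, t7}
A[(ack | error) U AX (EG ((~ack | error) | (idle & ack)))]: least fixpoint, start Z0 = Sat(AX (EG ((~ack | error) | (idle & ack)))) = {t2, t3, t4, t5, t6, t7}, add states in Sat(ack | error) with every successor in Z. Already a fixed point.
Sat(A[(ack | error) U AX (EG ((~ack | error) | (idle & ack)))]) = {t2, t3, t4, t5, t6, t7}
t0 ∉ Sat(A[(ack | error) U AX (EG ((~ack | error) | (idle & ack)))]) = {t2, t3, t4, t5, t6, t7}, so the formula does not hold at t0.

No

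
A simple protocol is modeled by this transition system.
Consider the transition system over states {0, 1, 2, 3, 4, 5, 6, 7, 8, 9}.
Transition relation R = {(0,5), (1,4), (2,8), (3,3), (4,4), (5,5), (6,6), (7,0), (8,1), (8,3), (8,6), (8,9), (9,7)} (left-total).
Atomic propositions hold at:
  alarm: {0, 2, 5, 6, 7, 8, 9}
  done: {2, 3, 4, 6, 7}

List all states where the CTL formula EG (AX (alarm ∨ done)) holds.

{0, 1, 3, 4, 5, 6, 7, 9}

Sat(alarm ∨ done) = {0, 2, 3, 4, 5, 6, 7, 8, 9}
Sat(AX (alarm ∨ done)) = {s : every successor in {0, 2, 3, 4, 5, 6, 7, 8, 9}} = {0, 1, 2, 3, 4, 5, 6, 7, 9}
EG (AX (alarm ∨ done)): greatest fixpoint, start Z0 = {0, 1, 2, 3, 4, 5, 6, 7, 9}, keep only states in Sat with some successor in Z. Z1 = {0, 1, 3, 4, 5, 6, 7, 9}; fixed.
Sat(EG (AX (alarm ∨ done))) = {0, 1, 3, 4, 5, 6, 7, 9}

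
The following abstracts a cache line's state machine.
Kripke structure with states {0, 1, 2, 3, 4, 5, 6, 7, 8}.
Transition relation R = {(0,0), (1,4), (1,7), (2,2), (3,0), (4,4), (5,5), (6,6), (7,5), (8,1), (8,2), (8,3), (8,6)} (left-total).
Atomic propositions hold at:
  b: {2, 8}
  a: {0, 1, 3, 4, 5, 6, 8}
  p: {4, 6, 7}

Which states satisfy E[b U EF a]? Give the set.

{0, 1, 3, 4, 5, 6, 7, 8}

EF a: least fixpoint, start Z0 = {0, 1, 3, 4, 5, 6, 8}, add states with some successor in Z. Z1 = {0, 1, 3, 4, 5, 6, 7, 8}; fixed.
Sat(EF a) = {0, 1, 3, 4, 5, 6, 7, 8}
E[b U EF a]: least fixpoint, start Z0 = Sat(EF a) = {0, 1, 3, 4, 5, 6, 7, 8}, add states in Sat(b) with some successor in Z. Already a fixed point.
Sat(E[b U EF a]) = {0, 1, 3, 4, 5, 6, 7, 8}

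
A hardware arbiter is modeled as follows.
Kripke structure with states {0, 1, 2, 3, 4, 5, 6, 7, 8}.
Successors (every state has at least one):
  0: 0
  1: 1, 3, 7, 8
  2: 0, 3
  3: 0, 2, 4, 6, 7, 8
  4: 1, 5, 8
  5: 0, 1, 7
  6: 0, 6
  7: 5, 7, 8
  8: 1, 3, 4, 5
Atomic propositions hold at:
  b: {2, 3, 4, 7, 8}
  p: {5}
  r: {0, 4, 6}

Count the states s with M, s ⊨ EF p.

EF p: least fixpoint, start Z0 = {5}, add states with some successor in Z. Z1 = {4, 5, 7, 8}; Z2 = {1, 3, 4, 5, 7, 8}; Z3 = {1, 2, 3, 4, 5, 7, 8}; fixed.
Sat(EF p) = {1, 2, 3, 4, 5, 7, 8}
|Sat(EF p)| = |{1, 2, 3, 4, 5, 7, 8}| = 7.

7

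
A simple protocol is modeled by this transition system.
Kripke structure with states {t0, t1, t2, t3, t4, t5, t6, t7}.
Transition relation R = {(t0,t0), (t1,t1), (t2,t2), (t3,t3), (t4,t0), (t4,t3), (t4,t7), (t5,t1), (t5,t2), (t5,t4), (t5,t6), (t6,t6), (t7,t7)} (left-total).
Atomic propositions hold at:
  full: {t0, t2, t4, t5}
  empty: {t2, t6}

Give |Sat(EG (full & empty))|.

Sat(full & empty) = {t2}
EG (full & empty): greatest fixpoint, start Z0 = {t2}, keep only states in Sat with some successor in Z. Already a fixed point.
Sat(EG (full & empty)) = {t2}
|Sat(EG (full & empty))| = |{t2}| = 1.

1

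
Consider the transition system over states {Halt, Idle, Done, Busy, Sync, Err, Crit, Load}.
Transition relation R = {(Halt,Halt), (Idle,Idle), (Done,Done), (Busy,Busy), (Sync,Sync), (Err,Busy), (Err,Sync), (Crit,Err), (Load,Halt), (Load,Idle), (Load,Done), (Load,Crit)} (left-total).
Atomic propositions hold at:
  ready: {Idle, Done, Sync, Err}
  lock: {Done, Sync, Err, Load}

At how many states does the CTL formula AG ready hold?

3

AG ready: greatest fixpoint, start Z0 = {Idle, Done, Sync, Err}, keep only states in Sat with every successor in Z. Z1 = {Idle, Done, Sync}; fixed.
Sat(AG ready) = {Idle, Done, Sync}
|Sat(AG ready)| = |{Idle, Done, Sync}| = 3.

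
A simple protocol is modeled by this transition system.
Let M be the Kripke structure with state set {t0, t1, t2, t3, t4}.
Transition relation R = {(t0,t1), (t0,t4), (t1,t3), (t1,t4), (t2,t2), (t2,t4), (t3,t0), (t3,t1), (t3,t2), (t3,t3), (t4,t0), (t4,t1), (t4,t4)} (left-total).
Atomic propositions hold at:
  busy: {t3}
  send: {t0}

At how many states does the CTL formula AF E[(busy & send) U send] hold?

1

Sat(busy & send) = ∅
E[(busy & send) U send]: least fixpoint, start Z0 = Sat(send) = {t0}, add states in Sat(busy & send) with some successor in Z. Already a fixed point.
Sat(E[(busy & send) U send]) = {t0}
AF E[(busy & send) U send]: least fixpoint, start Z0 = {t0}, add states with every successor in Z. Already a fixed point.
Sat(AF E[(busy & send) U send]) = {t0}
|Sat(AF E[(busy & send) U send])| = |{t0}| = 1.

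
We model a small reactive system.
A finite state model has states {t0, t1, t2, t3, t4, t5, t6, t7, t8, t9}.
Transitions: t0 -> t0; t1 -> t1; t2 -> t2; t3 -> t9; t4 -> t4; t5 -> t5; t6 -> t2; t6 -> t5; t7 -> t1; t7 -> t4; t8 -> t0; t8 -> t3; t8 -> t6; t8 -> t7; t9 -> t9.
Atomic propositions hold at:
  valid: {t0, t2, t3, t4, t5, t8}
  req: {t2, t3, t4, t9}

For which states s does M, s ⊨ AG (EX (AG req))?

AG req: greatest fixpoint, start Z0 = {t2, t3, t4, t9}, keep only states in Sat with every successor in Z. Already a fixed point.
Sat(AG req) = {t2, t3, t4, t9}
Sat(EX (AG req)) = {s : some successor in {t2, t3, t4, t9}} = {t2, t3, t4, t6, t7, t8, t9}
AG (EX (AG req)): greatest fixpoint, start Z0 = {t2, t3, t4, t6, t7, t8, t9}, keep only states in Sat with every successor in Z. Z1 = {t2, t3, t4, t9}; fixed.
Sat(AG (EX (AG req))) = {t2, t3, t4, t9}

{t2, t3, t4, t9}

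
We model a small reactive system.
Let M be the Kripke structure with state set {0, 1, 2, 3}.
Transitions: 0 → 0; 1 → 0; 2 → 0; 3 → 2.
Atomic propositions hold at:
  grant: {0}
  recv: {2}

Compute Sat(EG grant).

{0}

EG grant: greatest fixpoint, start Z0 = {0}, keep only states in Sat with some successor in Z. Already a fixed point.
Sat(EG grant) = {0}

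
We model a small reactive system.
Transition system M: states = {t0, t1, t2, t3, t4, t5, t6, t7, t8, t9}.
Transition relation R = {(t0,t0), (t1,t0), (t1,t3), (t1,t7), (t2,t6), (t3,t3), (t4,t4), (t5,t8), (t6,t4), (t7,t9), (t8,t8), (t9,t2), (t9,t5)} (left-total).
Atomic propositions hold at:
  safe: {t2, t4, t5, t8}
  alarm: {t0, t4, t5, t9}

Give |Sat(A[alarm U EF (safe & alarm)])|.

7

Sat(safe & alarm) = {t4, t5}
EF (safe & alarm): least fixpoint, start Z0 = {t4, t5}, add states with some successor in Z. Z1 = {t4, t5, t6, t9}; Z2 = {t2, t4, t5, t6, t7, t9}; Z3 = {t1, t2, t4, t5, t6, t7, t9}; fixed.
Sat(EF (safe & alarm)) = {t1, t2, t4, t5, t6, t7, t9}
A[alarm U EF (safe & alarm)]: least fixpoint, start Z0 = Sat(EF (safe & alarm)) = {t1, t2, t4, t5, t6, t7, t9}, add states in Sat(alarm) with every successor in Z. Already a fixed point.
Sat(A[alarm U EF (safe & alarm)]) = {t1, t2, t4, t5, t6, t7, t9}
|Sat(A[alarm U EF (safe & alarm)])| = |{t1, t2, t4, t5, t6, t7, t9}| = 7.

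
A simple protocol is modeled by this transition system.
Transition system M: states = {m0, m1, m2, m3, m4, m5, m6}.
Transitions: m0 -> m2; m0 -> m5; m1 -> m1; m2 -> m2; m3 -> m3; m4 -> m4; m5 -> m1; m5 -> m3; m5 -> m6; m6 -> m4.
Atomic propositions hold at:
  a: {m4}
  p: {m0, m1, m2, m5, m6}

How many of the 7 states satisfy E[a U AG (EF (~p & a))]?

Sat(~p) = {m3, m4}
Sat(~p & a) = {m4}
EF (~p & a): least fixpoint, start Z0 = {m4}, add states with some successor in Z. Z1 = {m4, m6}; Z2 = {m4, m5, m6}; Z3 = {m0, m4, m5, m6}; fixed.
Sat(EF (~p & a)) = {m0, m4, m5, m6}
AG (EF (~p & a)): greatest fixpoint, start Z0 = {m0, m4, m5, m6}, keep only states in Sat with every successor in Z. Z1 = {m4, m6}; fixed.
Sat(AG (EF (~p & a))) = {m4, m6}
E[a U AG (EF (~p & a))]: least fixpoint, start Z0 = Sat(AG (EF (~p & a))) = {m4, m6}, add states in Sat(a) with some successor in Z. Already a fixed point.
Sat(E[a U AG (EF (~p & a))]) = {m4, m6}
|Sat(E[a U AG (EF (~p & a))])| = |{m4, m6}| = 2.

2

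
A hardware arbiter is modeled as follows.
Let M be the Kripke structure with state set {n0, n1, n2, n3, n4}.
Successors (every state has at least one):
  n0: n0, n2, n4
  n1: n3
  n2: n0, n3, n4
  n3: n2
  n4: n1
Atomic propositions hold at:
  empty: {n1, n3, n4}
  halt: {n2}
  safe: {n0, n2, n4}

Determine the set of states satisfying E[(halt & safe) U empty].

Sat(halt & safe) = {n2}
E[(halt & safe) U empty]: least fixpoint, start Z0 = Sat(empty) = {n1, n3, n4}, add states in Sat(halt & safe) with some successor in Z. Z1 = {n1, n2, n3, n4}; fixed.
Sat(E[(halt & safe) U empty]) = {n1, n2, n3, n4}

{n1, n2, n3, n4}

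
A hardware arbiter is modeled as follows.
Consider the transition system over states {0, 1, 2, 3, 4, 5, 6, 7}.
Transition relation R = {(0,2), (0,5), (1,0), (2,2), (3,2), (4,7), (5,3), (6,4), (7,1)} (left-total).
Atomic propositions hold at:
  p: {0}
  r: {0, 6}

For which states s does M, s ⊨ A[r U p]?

{0}

A[r U p]: least fixpoint, start Z0 = Sat(p) = {0}, add states in Sat(r) with every successor in Z. Already a fixed point.
Sat(A[r U p]) = {0}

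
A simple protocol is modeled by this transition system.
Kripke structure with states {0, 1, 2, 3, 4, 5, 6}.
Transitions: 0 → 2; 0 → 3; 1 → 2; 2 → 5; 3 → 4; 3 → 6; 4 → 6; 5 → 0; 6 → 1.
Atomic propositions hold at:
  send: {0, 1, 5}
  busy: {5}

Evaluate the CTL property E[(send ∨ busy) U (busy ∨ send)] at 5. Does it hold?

Sat(send ∨ busy) = {0, 1, 5}
Sat(busy ∨ send) = {0, 1, 5}
E[(send ∨ busy) U (busy ∨ send)]: least fixpoint, start Z0 = Sat((busy ∨ send)) = {0, 1, 5}, add states in Sat(send ∨ busy) with some successor in Z. Already a fixed point.
Sat(E[(send ∨ busy) U (busy ∨ send)]) = {0, 1, 5}
5 ∈ Sat(E[(send ∨ busy) U (busy ∨ send)]) = {0, 1, 5}, so the formula holds at 5.

Yes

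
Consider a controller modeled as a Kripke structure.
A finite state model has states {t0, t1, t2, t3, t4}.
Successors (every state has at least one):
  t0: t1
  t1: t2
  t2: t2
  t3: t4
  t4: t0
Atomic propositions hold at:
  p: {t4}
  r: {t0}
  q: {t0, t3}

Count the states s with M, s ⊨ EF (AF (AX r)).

2

Sat(AX r) = {s : every successor in {t0}} = {t4}
AF (AX r): least fixpoint, start Z0 = {t4}, add states with every successor in Z. Z1 = {t3, t4}; fixed.
Sat(AF (AX r)) = {t3, t4}
EF (AF (AX r)): least fixpoint, start Z0 = {t3, t4}, add states with some successor in Z. Already a fixed point.
Sat(EF (AF (AX r))) = {t3, t4}
|Sat(EF (AF (AX r)))| = |{t3, t4}| = 2.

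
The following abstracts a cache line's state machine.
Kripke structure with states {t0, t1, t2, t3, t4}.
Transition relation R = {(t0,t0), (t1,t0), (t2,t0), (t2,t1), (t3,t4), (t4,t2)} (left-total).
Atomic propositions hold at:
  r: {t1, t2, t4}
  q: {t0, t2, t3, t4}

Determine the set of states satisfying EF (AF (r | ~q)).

Sat(~q) = {t1}
Sat(r | ~q) = {t1, t2, t4}
AF (r | ~q): least fixpoint, start Z0 = {t1, t2, t4}, add states with every successor in Z. Z1 = {t1, t2, t3, t4}; fixed.
Sat(AF (r | ~q)) = {t1, t2, t3, t4}
EF (AF (r | ~q)): least fixpoint, start Z0 = {t1, t2, t3, t4}, add states with some successor in Z. Already a fixed point.
Sat(EF (AF (r | ~q))) = {t1, t2, t3, t4}

{t1, t2, t3, t4}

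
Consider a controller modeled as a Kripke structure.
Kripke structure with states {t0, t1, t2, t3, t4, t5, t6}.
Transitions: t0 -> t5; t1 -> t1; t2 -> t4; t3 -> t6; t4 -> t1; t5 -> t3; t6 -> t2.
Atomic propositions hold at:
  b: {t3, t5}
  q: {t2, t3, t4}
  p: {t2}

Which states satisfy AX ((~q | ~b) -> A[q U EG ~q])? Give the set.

Sat(~q) = {t0, t1, t5, t6}
Sat(~b) = {t0, t1, t2, t4, t6}
Sat(~q | ~b) = {t0, t1, t2, t4, t5, t6}
EG ~q: greatest fixpoint, start Z0 = {t0, t1, t5, t6}, keep only states in Sat with some successor in Z. Z1 = {t0, t1}; Z2 = {t1}; fixed.
Sat(EG ~q) = {t1}
A[q U EG ~q]: least fixpoint, start Z0 = Sat(EG ~q) = {t1}, add states in Sat(q) with every successor in Z. Z1 = {t1, t4}; Z2 = {t1, t2, t4}; fixed.
Sat(A[q U EG ~q]) = {t1, t2, t4}
Sat((~q | ~b) -> A[q U EG ~q]) = {t1, t2, t3, t4}
Sat(AX ((~q | ~b) -> A[q U EG ~q])) = {s : every successor in {t1, t2, t3, t4}} = {t1, t2, t4, t5, t6}

{t1, t2, t4, t5, t6}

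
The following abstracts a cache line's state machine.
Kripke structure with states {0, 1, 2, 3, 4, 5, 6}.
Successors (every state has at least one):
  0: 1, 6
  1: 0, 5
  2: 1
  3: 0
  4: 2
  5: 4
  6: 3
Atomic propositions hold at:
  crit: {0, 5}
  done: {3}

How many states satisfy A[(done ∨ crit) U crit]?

Sat(done ∨ crit) = {0, 3, 5}
A[(done ∨ crit) U crit]: least fixpoint, start Z0 = Sat(crit) = {0, 5}, add states in Sat(done ∨ crit) with every successor in Z. Z1 = {0, 3, 5}; fixed.
Sat(A[(done ∨ crit) U crit]) = {0, 3, 5}
|Sat(A[(done ∨ crit) U crit])| = |{0, 3, 5}| = 3.

3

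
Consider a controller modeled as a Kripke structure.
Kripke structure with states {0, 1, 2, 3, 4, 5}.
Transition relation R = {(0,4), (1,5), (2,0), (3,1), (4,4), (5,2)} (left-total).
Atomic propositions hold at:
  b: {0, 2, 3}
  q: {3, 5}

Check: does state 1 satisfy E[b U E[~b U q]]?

Sat(~b) = {1, 4, 5}
E[~b U q]: least fixpoint, start Z0 = Sat(q) = {3, 5}, add states in Sat(~b) with some successor in Z. Z1 = {1, 3, 5}; fixed.
Sat(E[~b U q]) = {1, 3, 5}
E[b U E[~b U q]]: least fixpoint, start Z0 = Sat(E[~b U q]) = {1, 3, 5}, add states in Sat(b) with some successor in Z. Already a fixed point.
Sat(E[b U E[~b U q]]) = {1, 3, 5}
1 ∈ Sat(E[b U E[~b U q]]) = {1, 3, 5}, so the formula holds at 1.

Yes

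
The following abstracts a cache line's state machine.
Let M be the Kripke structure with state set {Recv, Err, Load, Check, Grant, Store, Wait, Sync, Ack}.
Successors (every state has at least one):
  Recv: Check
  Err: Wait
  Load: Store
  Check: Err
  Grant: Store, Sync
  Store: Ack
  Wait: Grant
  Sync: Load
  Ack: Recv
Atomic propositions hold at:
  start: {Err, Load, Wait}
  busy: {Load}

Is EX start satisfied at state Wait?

Sat(EX start) = {s : some successor in {Err, Load, Wait}} = {Err, Check, Sync}
Wait ∉ Sat(EX start) = {Err, Check, Sync}, so the formula does not hold at Wait.

No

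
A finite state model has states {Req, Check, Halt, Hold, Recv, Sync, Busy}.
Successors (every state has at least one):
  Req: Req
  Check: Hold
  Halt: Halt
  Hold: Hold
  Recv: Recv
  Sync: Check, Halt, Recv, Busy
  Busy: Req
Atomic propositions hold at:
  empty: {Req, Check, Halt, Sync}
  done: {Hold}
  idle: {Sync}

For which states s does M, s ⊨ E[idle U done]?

{Hold}

E[idle U done]: least fixpoint, start Z0 = Sat(done) = {Hold}, add states in Sat(idle) with some successor in Z. Already a fixed point.
Sat(E[idle U done]) = {Hold}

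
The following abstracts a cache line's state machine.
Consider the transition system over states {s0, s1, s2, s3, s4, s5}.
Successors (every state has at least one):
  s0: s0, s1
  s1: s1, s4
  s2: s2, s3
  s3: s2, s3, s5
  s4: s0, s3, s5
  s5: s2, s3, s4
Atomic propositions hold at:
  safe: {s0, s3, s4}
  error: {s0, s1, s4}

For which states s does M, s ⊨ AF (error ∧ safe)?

Sat(error ∧ safe) = {s0, s4}
AF (error ∧ safe): least fixpoint, start Z0 = {s0, s4}, add states with every successor in Z. Already a fixed point.
Sat(AF (error ∧ safe)) = {s0, s4}

{s0, s4}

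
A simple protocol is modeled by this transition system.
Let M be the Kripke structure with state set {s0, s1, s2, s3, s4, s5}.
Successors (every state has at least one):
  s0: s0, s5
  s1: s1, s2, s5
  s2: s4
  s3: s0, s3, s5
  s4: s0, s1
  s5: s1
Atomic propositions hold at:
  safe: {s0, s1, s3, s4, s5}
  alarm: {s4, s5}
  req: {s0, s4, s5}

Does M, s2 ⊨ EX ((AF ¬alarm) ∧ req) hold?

Sat(¬alarm) = {s0, s1, s2, s3}
AF ¬alarm: least fixpoint, start Z0 = {s0, s1, s2, s3}, add states with every successor in Z. Z1 = {s0, s1, s2, s3, s4, s5}; fixed.
Sat(AF ¬alarm) = {s0, s1, s2, s3, s4, s5}
Sat((AF ¬alarm) ∧ req) = {s0, s4, s5}
Sat(EX ((AF ¬alarm) ∧ req)) = {s : some successor in {s0, s4, s5}} = {s0, s1, s2, s3, s4}
s2 ∈ Sat(EX ((AF ¬alarm) ∧ req)) = {s0, s1, s2, s3, s4}, so the formula holds at s2.

Yes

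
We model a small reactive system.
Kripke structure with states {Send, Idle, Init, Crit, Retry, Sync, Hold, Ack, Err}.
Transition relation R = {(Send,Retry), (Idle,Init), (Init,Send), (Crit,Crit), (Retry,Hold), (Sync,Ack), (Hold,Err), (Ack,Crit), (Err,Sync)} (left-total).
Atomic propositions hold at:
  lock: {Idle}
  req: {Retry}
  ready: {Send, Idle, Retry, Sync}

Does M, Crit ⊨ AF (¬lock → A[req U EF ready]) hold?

Sat(¬lock) = {Send, Init, Crit, Retry, Sync, Hold, Ack, Err}
EF ready: least fixpoint, start Z0 = {Send, Idle, Retry, Sync}, add states with some successor in Z. Z1 = {Send, Idle, Init, Retry, Sync, Err}; Z2 = {Send, Idle, Init, Retry, Sync, Hold, Err}; fixed.
Sat(EF ready) = {Send, Idle, Init, Retry, Sync, Hold, Err}
A[req U EF ready]: least fixpoint, start Z0 = Sat(EF ready) = {Send, Idle, Init, Retry, Sync, Hold, Err}, add states in Sat(req) with every successor in Z. Already a fixed point.
Sat(A[req U EF ready]) = {Send, Idle, Init, Retry, Sync, Hold, Err}
Sat(¬lock → A[req U EF ready]) = {Send, Idle, Init, Retry, Sync, Hold, Err}
AF (¬lock → A[req U EF ready]): least fixpoint, start Z0 = {Send, Idle, Init, Retry, Sync, Hold, Err}, add states with every successor in Z. Already a fixed point.
Sat(AF (¬lock → A[req U EF ready])) = {Send, Idle, Init, Retry, Sync, Hold, Err}
Crit ∉ Sat(AF (¬lock → A[req U EF ready])) = {Send, Idle, Init, Retry, Sync, Hold, Err}, so the formula does not hold at Crit.

No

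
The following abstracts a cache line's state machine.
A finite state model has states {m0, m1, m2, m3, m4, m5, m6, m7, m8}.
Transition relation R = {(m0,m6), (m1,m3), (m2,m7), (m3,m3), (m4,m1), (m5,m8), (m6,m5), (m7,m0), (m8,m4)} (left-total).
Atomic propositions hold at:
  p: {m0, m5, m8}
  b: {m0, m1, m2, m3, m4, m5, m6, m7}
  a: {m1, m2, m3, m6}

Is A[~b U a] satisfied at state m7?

No

Sat(~b) = {m8}
A[~b U a]: least fixpoint, start Z0 = Sat(a) = {m1, m2, m3, m6}, add states in Sat(~b) with every successor in Z. Already a fixed point.
Sat(A[~b U a]) = {m1, m2, m3, m6}
m7 ∉ Sat(A[~b U a]) = {m1, m2, m3, m6}, so the formula does not hold at m7.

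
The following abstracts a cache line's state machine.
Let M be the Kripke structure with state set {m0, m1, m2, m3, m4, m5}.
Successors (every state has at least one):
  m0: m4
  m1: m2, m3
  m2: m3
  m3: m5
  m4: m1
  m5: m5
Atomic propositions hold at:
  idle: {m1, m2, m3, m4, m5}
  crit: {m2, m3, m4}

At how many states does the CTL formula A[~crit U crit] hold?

5

Sat(~crit) = {m0, m1, m5}
A[~crit U crit]: least fixpoint, start Z0 = Sat(crit) = {m2, m3, m4}, add states in Sat(~crit) with every successor in Z. Z1 = {m0, m1, m2, m3, m4}; fixed.
Sat(A[~crit U crit]) = {m0, m1, m2, m3, m4}
|Sat(A[~crit U crit])| = |{m0, m1, m2, m3, m4}| = 5.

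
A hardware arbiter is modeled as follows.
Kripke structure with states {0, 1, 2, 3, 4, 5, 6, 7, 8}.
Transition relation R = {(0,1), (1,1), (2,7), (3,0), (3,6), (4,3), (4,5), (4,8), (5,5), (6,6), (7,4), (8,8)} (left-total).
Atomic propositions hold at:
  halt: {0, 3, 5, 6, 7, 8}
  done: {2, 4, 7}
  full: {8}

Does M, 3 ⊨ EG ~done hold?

Sat(~done) = {0, 1, 3, 5, 6, 8}
EG ~done: greatest fixpoint, start Z0 = {0, 1, 3, 5, 6, 8}, keep only states in Sat with some successor in Z. Already a fixed point.
Sat(EG ~done) = {0, 1, 3, 5, 6, 8}
3 ∈ Sat(EG ~done) = {0, 1, 3, 5, 6, 8}, so the formula holds at 3.

Yes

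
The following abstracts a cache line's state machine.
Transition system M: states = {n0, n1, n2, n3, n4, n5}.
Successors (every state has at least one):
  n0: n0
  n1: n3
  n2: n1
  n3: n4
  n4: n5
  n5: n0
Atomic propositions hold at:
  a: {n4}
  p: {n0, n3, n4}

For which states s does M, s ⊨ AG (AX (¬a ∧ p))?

Sat(¬a) = {n0, n1, n2, n3, n5}
Sat(¬a ∧ p) = {n0, n3}
Sat(AX (¬a ∧ p)) = {s : every successor in {n0, n3}} = {n0, n1, n5}
AG (AX (¬a ∧ p)): greatest fixpoint, start Z0 = {n0, n1, n5}, keep only states in Sat with every successor in Z. Z1 = {n0, n5}; fixed.
Sat(AG (AX (¬a ∧ p))) = {n0, n5}

{n0, n5}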